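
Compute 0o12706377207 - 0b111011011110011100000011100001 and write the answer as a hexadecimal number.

0o12706377207 = 0x5719FE87 in hexadecimal.
0b111011011110011100000011100001 = 0x3B79C0E1 in hexadecimal.
Subtract column by column in base 16:
  7-1 → 6
  8-E → A (borrow)
  E-0-1 → D
  F-C → 3
  9-9 → 0
  1-7 → A (borrow)
  7-B-1 → B (borrow)
  5-3-1 → 1

0x1BA03DA6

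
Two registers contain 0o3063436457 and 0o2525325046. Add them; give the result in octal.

Add column by column in base 8, right to left:
  7+6 = 5 carry 1
  5+4+1 = 2 carry 1
  4+0+1 = 5
  6+5 = 3 carry 1
  3+2+1 = 6
  4+3 = 7
  3+5 = 0 carry 1
  6+2+1 = 1 carry 1
  0+5+1 = 6
  3+2 = 5

0o5610763525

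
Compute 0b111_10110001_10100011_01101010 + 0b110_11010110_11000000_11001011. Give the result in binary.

Add column by column in base 2, right to left:
  0+1 = 1
  1+1 = 0 carry 1
  0+0+1 = 1
  1+1 = 0 carry 1
  0+0+1 = 1
  1+0 = 1
  1+1 = 0 carry 1
  0+1+1 = 0 carry 1
  1+0+1 = 0 carry 1
  1+0+1 = 0 carry 1
  0+0+1 = 1
  0+0 = 0
  0+0 = 0
  1+0 = 1
  0+1 = 1
  1+1 = 0 carry 1
  1+0+1 = 0 carry 1
  0+1+1 = 0 carry 1
  0+1+1 = 0 carry 1
  0+0+1 = 1
  1+1 = 0 carry 1
  1+0+1 = 0 carry 1
  0+1+1 = 0 carry 1
  1+1+1 = 1 carry 1
  1+0+1 = 0 carry 1
  1+1+1 = 1 carry 1
  1+1+1 = 1 carry 1
  final carry 1

0b1110100010000110010000110101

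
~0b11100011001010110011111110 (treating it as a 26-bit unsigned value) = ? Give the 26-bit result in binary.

0b00011100110101001100000001

Invert each bit: 11100011001010110011111110 → 00011100110101001100000001.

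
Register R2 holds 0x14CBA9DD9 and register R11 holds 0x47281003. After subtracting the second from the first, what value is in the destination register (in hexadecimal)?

0x105928DD6

Subtract column by column in base 16:
  9-3 → 6
  D-0 → D
  D-0 → D
  9-1 → 8
  A-8 → 2
  B-2 → 9
  C-7 → 5
  4-4 → 0
  1-0 → 1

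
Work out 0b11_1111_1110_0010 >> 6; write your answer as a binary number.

Right shift by 6: drop the 6 least-significant bits.

0b11111111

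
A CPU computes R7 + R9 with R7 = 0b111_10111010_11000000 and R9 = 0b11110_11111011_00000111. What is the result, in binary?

0b1001101011010111000111

Add column by column in base 2, right to left:
  0+1 = 1
  0+1 = 1
  0+1 = 1
  0+0 = 0
  0+0 = 0
  0+0 = 0
  1+0 = 1
  1+0 = 1
  0+1 = 1
  1+1 = 0 carry 1
  0+0+1 = 1
  1+1 = 0 carry 1
  1+1+1 = 1 carry 1
  1+1+1 = 1 carry 1
  0+1+1 = 0 carry 1
  1+1+1 = 1 carry 1
  1+0+1 = 0 carry 1
  1+1+1 = 1 carry 1
  1+1+1 = 1 carry 1
  0+1+1 = 0 carry 1
  0+1+1 = 0 carry 1
  final carry 1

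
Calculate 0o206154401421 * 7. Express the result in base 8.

0o1653367412567

Multiply each base-8 digit by 7, carrying:
  1×7 = 7 → write 7
  2×7 = 14 → write 6 carry 1
  4×7+1 = 29 → write 5 carry 3
  1×7+3 = 10 → write 2 carry 1
  0×7+1 = 1 → write 1
  4×7 = 28 → write 4 carry 3
  4×7+3 = 31 → write 7 carry 3
  5×7+3 = 38 → write 6 carry 4
  1×7+4 = 11 → write 3 carry 1
  6×7+1 = 43 → write 3 carry 5
  0×7+5 = 5 → write 5
  2×7 = 14 → write 6 carry 1
  remaining carry: 1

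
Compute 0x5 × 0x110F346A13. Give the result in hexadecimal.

Multiply each base-16 digit by 5, carrying:
  3×5 = 15 → write F
  1×5 = 5 → write 5
  A×5 = 50 → write 2 carry 3
  6×5+3 = 33 → write 1 carry 2
  4×5+2 = 22 → write 6 carry 1
  3×5+1 = 16 → write 0 carry 1
  F×5+1 = 76 → write C carry 4
  0×5+4 = 4 → write 4
  1×5 = 5 → write 5
  1×5 = 5 → write 5

0x554C06125F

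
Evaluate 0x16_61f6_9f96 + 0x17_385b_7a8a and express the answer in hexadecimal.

Add column by column in base 16, right to left:
  6+a = 0 carry 1
  9+8+1 = 2 carry 1
  f+a+1 = a carry 1
  9+7+1 = 1 carry 1
  6+b+1 = 2 carry 1
  f+5+1 = 5 carry 1
  1+8+1 = a
  6+3 = 9
  6+7 = d
  1+1 = 2

0x2d9a521a20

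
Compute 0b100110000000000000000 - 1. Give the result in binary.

0b100101111111111111111

The trailing 16 digits are 0, so subtracting 1 borrows through: they become 1 and the next digit up decrements.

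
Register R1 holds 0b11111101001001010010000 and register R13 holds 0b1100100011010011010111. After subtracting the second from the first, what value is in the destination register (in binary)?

Subtract column by column in base 2:
  0-1 → 1 (borrow)
  0-1-1 → 0 (borrow)
  0-1-1 → 0 (borrow)
  0-0-1 → 1 (borrow)
  1-1-1 → 1 (borrow)
  0-0-1 → 1 (borrow)
  0-1-1 → 0 (borrow)
  1-1-1 → 1 (borrow)
  0-0-1 → 1 (borrow)
  1-0-1 → 0
  0-1 → 1 (borrow)
  0-0-1 → 1 (borrow)
  1-1-1 → 1 (borrow)
  0-1-1 → 0 (borrow)
  0-0-1 → 1 (borrow)
  1-0-1 → 0
  0-0 → 0
  1-1 → 0
  1-0 → 1
  1-0 → 1
  1-1 → 0
  1-1 → 0
  1-0 → 1

0b10011000101110110111001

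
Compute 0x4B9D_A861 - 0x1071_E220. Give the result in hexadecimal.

Subtract column by column in base 16:
  1-0 → 1
  6-2 → 4
  8-2 → 6
  A-E → C (borrow)
  D-1-1 → B
  9-7 → 2
  B-0 → B
  4-1 → 3

0x3B2BC641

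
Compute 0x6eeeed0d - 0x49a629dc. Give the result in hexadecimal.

0x2548c331

Subtract column by column in base 16:
  d-c → 1
  0-d → 3 (borrow)
  d-9-1 → 3
  e-2 → c
  e-6 → 8
  e-a → 4
  e-9 → 5
  6-4 → 2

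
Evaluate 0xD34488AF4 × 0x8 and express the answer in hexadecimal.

0x69A24457A0

Multiply each base-16 digit by 8, carrying:
  4×8 = 32 → write 0 carry 2
  F×8+2 = 122 → write A carry 7
  A×8+7 = 87 → write 7 carry 5
  8×8+5 = 69 → write 5 carry 4
  8×8+4 = 68 → write 4 carry 4
  4×8+4 = 36 → write 4 carry 2
  4×8+2 = 34 → write 2 carry 2
  3×8+2 = 26 → write A carry 1
  D×8+1 = 105 → write 9 carry 6
  remaining carry: 6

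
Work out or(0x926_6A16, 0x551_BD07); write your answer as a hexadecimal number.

OR each hex digit independently (no carries):
  9|5=D, 2|5=7, 6|1=7, 6|B=F, A|D=F, 1|0=1, 6|7=7

0xD77FF17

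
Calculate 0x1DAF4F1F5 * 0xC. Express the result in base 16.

Multiply each base-16 digit by 12, carrying:
  5×12 = 60 → write C carry 3
  F×12+3 = 183 → write 7 carry 11
  1×12+11 = 23 → write 7 carry 1
  F×12+1 = 181 → write 5 carry 11
  4×12+11 = 59 → write B carry 3
  F×12+3 = 183 → write 7 carry 11
  A×12+11 = 131 → write 3 carry 8
  D×12+8 = 164 → write 4 carry 10
  1×12+10 = 22 → write 6 carry 1
  remaining carry: 1

0x16437B577C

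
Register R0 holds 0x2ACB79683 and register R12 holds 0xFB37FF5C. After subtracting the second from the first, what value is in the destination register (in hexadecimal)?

0x1B17F9727

Subtract column by column in base 16:
  3-C → 7 (borrow)
  8-5-1 → 2
  6-F → 7 (borrow)
  9-F-1 → 9 (borrow)
  7-7-1 → F (borrow)
  B-3-1 → 7
  C-B → 1
  A-F → B (borrow)
  2-0-1 → 1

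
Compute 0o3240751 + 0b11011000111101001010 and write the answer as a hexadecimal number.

0x1AD133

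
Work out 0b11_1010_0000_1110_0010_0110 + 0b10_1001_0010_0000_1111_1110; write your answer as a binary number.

Add column by column in base 2, right to left:
  0+0 = 0
  1+1 = 0 carry 1
  1+1+1 = 1 carry 1
  0+1+1 = 0 carry 1
  0+1+1 = 0 carry 1
  1+1+1 = 1 carry 1
  0+1+1 = 0 carry 1
  0+1+1 = 0 carry 1
  0+0+1 = 1
  1+0 = 1
  1+0 = 1
  1+0 = 1
  0+0 = 0
  0+1 = 1
  0+0 = 0
  0+0 = 0
  0+1 = 1
  1+0 = 1
  0+0 = 0
  1+1 = 0 carry 1
  1+0+1 = 0 carry 1
  1+1+1 = 1 carry 1
  final carry 1

0b11000110010111100100100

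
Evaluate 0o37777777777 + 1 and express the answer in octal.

0o40000000000

The trailing 10 digits are 7 (max in base 8), so adding 1 cascades: they roll to 0 and the next digit up increments.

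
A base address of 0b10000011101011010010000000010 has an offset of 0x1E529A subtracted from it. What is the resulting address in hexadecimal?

0x10575168

0b10000011101011010010000000010 = 0x1075A402 in hexadecimal.
Subtract column by column in base 16:
  2-A → 8 (borrow)
  0-9-1 → 6 (borrow)
  4-2-1 → 1
  A-5 → 5
  5-E → 7 (borrow)
  7-1-1 → 5
  0-0 → 0
  1-0 → 1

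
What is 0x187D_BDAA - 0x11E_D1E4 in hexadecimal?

0x175EEBC6

Subtract column by column in base 16:
  A-4 → 6
  A-E → C (borrow)
  D-1-1 → B
  B-D → E (borrow)
  D-E-1 → E (borrow)
  7-1-1 → 5
  8-1 → 7
  1-0 → 1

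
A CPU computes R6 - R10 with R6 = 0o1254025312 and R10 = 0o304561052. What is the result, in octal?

0o747244240

Subtract column by column in base 8:
  2-2 → 0
  1-5 → 4 (borrow)
  3-0-1 → 2
  5-1 → 4
  2-6 → 4 (borrow)
  0-5-1 → 2 (borrow)
  4-4-1 → 7 (borrow)
  5-0-1 → 4
  2-3 → 7 (borrow)
  1-0-1 → 0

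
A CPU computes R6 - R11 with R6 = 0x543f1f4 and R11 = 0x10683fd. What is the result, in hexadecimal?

0x43d6df7

Subtract column by column in base 16:
  4-d → 7 (borrow)
  f-f-1 → f (borrow)
  1-3-1 → d (borrow)
  f-8-1 → 6
  3-6 → d (borrow)
  4-0-1 → 3
  5-1 → 4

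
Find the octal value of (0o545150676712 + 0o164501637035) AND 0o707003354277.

0o701002114247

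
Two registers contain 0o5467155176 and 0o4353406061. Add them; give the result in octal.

Add column by column in base 8, right to left:
  6+1 = 7
  7+6 = 5 carry 1
  1+0+1 = 2
  5+6 = 3 carry 1
  5+0+1 = 6
  1+4 = 5
  7+3 = 2 carry 1
  6+5+1 = 4 carry 1
  4+3+1 = 0 carry 1
  5+4+1 = 2 carry 1
  final carry 1

0o12042563257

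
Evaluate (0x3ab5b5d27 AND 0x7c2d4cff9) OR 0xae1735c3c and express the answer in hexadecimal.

0xbe3735d3d

0x3ab5b5d27 AND 0x7c2d4cff9 = 0x382504d21.
Then OR with 0xae1735c3c.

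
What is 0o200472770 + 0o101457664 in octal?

0o302152654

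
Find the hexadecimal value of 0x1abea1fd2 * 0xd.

Multiply each base-16 digit by 13, carrying:
  2×13 = 26 → write a carry 1
  d×13+1 = 170 → write a carry 10
  f×13+10 = 205 → write d carry 12
  1×13+12 = 25 → write 9 carry 1
  a×13+1 = 131 → write 3 carry 8
  e×13+8 = 190 → write e carry 11
  b×13+11 = 154 → write a carry 9
  a×13+9 = 139 → write b carry 8
  1×13+8 = 21 → write 5 carry 1
  remaining carry: 1

0x15bae39daa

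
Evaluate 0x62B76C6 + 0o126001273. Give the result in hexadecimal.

0x7837981

0o126001273 = 0x15802BB in hexadecimal.
Add column by column in base 16, right to left:
  6+B = 1 carry 1
  C+B+1 = 8 carry 1
  6+2+1 = 9
  7+0 = 7
  B+8 = 3 carry 1
  2+5+1 = 8
  6+1 = 7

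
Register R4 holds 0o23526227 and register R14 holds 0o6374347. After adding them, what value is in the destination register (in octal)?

Add column by column in base 8, right to left:
  7+7 = 6 carry 1
  2+4+1 = 7
  2+3 = 5
  6+4 = 2 carry 1
  2+7+1 = 2 carry 1
  5+3+1 = 1 carry 1
  3+6+1 = 2 carry 1
  2+0+1 = 3

0o32122576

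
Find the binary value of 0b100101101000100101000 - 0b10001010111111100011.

Subtract column by column in base 2:
  0-1 → 1 (borrow)
  0-1-1 → 0 (borrow)
  0-0-1 → 1 (borrow)
  1-0-1 → 0
  0-0 → 0
  1-1 → 0
  0-1 → 1 (borrow)
  0-1-1 → 0 (borrow)
  1-1-1 → 1 (borrow)
  0-1-1 → 0 (borrow)
  0-1-1 → 0 (borrow)
  0-1-1 → 0 (borrow)
  1-0-1 → 0
  0-1 → 1 (borrow)
  1-0-1 → 0
  1-1 → 0
  0-0 → 0
  1-0 → 1
  0-0 → 0
  0-1 → 1 (borrow)
  1-0-1 → 0

0b10100010000101000101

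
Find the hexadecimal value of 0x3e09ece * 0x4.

0xf827b38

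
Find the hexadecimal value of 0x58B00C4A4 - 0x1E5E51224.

0x3A51BB280

Subtract column by column in base 16:
  4-4 → 0
  A-2 → 8
  4-2 → 2
  C-1 → B
  0-5 → B (borrow)
  0-E-1 → 1 (borrow)
  B-5-1 → 5
  8-E → A (borrow)
  5-1-1 → 3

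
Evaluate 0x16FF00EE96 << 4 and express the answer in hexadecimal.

Shifting left by 4 bits = 1 hex digit: append 1 zero.

0x16FF00EE960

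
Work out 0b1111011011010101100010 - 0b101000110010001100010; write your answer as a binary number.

Subtract column by column in base 2:
  0-0 → 0
  1-1 → 0
  0-0 → 0
  0-0 → 0
  0-0 → 0
  1-1 → 0
  1-1 → 0
  0-0 → 0
  1-0 → 1
  0-0 → 0
  1-1 → 0
  0-0 → 0
  1-0 → 1
  1-1 → 0
  0-1 → 1 (borrow)
  1-0-1 → 0
  1-0 → 1
  0-0 → 0
  1-1 → 0
  1-0 → 1
  1-1 → 0
  1-0 → 1

0b1010010101000100000000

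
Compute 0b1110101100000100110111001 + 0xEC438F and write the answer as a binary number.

0b10110000100100110101001000

0xEC438F = 0b111011000100001110001111 in binary.
Add column by column in base 2, right to left:
  1+1 = 0 carry 1
  0+1+1 = 0 carry 1
  0+1+1 = 0 carry 1
  1+1+1 = 1 carry 1
  1+0+1 = 0 carry 1
  1+0+1 = 0 carry 1
  0+0+1 = 1
  1+1 = 0 carry 1
  1+1+1 = 1 carry 1
  0+1+1 = 0 carry 1
  0+0+1 = 1
  1+0 = 1
  0+0 = 0
  0+0 = 0
  0+1 = 1
  0+0 = 0
  0+0 = 0
  1+0 = 1
  1+1 = 0 carry 1
  0+1+1 = 0 carry 1
  1+0+1 = 0 carry 1
  0+1+1 = 0 carry 1
  1+1+1 = 1 carry 1
  1+1+1 = 1 carry 1
  1+0+1 = 0 carry 1
  final carry 1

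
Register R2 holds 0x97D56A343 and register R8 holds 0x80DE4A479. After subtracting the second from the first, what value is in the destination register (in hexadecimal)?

0x16F71FECA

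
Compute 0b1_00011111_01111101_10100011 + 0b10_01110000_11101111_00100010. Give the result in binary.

0b11100100000110110011000101

Add column by column in base 2, right to left:
  1+0 = 1
  1+1 = 0 carry 1
  0+0+1 = 1
  0+0 = 0
  0+0 = 0
  1+1 = 0 carry 1
  0+0+1 = 1
  1+0 = 1
  1+1 = 0 carry 1
  0+1+1 = 0 carry 1
  1+1+1 = 1 carry 1
  1+1+1 = 1 carry 1
  1+0+1 = 0 carry 1
  1+1+1 = 1 carry 1
  1+1+1 = 1 carry 1
  0+1+1 = 0 carry 1
  1+0+1 = 0 carry 1
  1+0+1 = 0 carry 1
  1+0+1 = 0 carry 1
  1+0+1 = 0 carry 1
  1+1+1 = 1 carry 1
  0+1+1 = 0 carry 1
  0+1+1 = 0 carry 1
  0+0+1 = 1
  1+0 = 1
  0+1 = 1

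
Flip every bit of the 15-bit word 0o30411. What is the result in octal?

0o47366

Each oct digit d becomes 7−d:
  3→4, 0→7, 4→3, 1→6, 1→6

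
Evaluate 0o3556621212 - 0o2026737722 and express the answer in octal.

Subtract column by column in base 8:
  2-2 → 0
  1-2 → 7 (borrow)
  2-7-1 → 2 (borrow)
  1-7-1 → 1 (borrow)
  2-3-1 → 6 (borrow)
  6-7-1 → 6 (borrow)
  6-6-1 → 7 (borrow)
  5-2-1 → 2
  5-0 → 5
  3-2 → 1

0o1527661270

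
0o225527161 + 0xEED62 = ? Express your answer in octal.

0o231315723

0xEED62 = 0o3566542 in octal.
Add column by column in base 8, right to left:
  1+2 = 3
  6+4 = 2 carry 1
  1+5+1 = 7
  7+6 = 5 carry 1
  2+6+1 = 1 carry 1
  5+5+1 = 3 carry 1
  5+3+1 = 1 carry 1
  2+0+1 = 3
  2+0 = 2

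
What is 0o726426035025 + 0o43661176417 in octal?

0o772307233444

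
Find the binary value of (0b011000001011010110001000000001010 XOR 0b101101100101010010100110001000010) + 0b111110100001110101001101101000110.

0b1110100001111111001111011110001110

First 0b011000001011010110001000000001010 XOR 0b101101100101010010100110001000010 = 0b110101101110000100101110001001000.
Add column by column in base 2, right to left:
  0+0 = 0
  0+1 = 1
  0+1 = 1
  1+0 = 1
  0+0 = 0
  0+0 = 0
  1+1 = 0 carry 1
  0+0+1 = 1
  0+1 = 1
  0+1 = 1
  1+0 = 1
  1+1 = 0 carry 1
  1+1+1 = 1 carry 1
  0+0+1 = 1
  1+0 = 1
  0+1 = 1
  0+0 = 0
  1+1 = 0 carry 1
  0+0+1 = 1
  0+1 = 1
  0+1 = 1
  0+1 = 1
  1+0 = 1
  1+0 = 1
  1+0 = 1
  0+0 = 0
  1+1 = 0 carry 1
  1+0+1 = 0 carry 1
  0+1+1 = 0 carry 1
  1+1+1 = 1 carry 1
  0+1+1 = 0 carry 1
  1+1+1 = 1 carry 1
  1+1+1 = 1 carry 1
  final carry 1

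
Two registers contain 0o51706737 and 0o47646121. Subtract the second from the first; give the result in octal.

Subtract column by column in base 8:
  7-1 → 6
  3-2 → 1
  7-1 → 6
  6-6 → 0
  0-4 → 4 (borrow)
  7-6-1 → 0
  1-7 → 2 (borrow)
  5-4-1 → 0

0o2040616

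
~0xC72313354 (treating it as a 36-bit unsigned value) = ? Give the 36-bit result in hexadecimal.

Each hex digit d becomes F−d:
  C→3, 7→8, 2→D, 3→C, 1→E, 3→C, 3→C, 5→A, 4→B

0x38DCECCAB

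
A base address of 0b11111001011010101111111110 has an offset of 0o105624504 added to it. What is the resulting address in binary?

0b100111111001101010101000010

0o105624504 = 0b1000101110010100101000100 in binary.
Add column by column in base 2, right to left:
  0+0 = 0
  1+0 = 1
  1+1 = 0 carry 1
  1+0+1 = 0 carry 1
  1+0+1 = 0 carry 1
  1+0+1 = 0 carry 1
  1+1+1 = 1 carry 1
  1+0+1 = 0 carry 1
  1+1+1 = 1 carry 1
  1+0+1 = 0 carry 1
  0+0+1 = 1
  1+1 = 0 carry 1
  0+0+1 = 1
  1+1 = 0 carry 1
  0+0+1 = 1
  1+0 = 1
  1+1 = 0 carry 1
  0+1+1 = 0 carry 1
  1+1+1 = 1 carry 1
  0+0+1 = 1
  0+1 = 1
  1+0 = 1
  1+0 = 1
  1+0 = 1
  1+1 = 0 carry 1
  1+0+1 = 0 carry 1
  final carry 1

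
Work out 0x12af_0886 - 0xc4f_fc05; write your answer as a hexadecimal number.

0x65f0c81

Subtract column by column in base 16:
  6-5 → 1
  8-0 → 8
  8-c → c (borrow)
  0-f-1 → 0 (borrow)
  f-f-1 → f (borrow)
  a-4-1 → 5
  2-c → 6 (borrow)
  1-0-1 → 0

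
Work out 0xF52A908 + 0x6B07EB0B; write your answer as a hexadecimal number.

Add column by column in base 16, right to left:
  8+B = 3 carry 1
  0+0+1 = 1
  9+B = 4 carry 1
  A+E+1 = 9 carry 1
  2+7+1 = A
  5+0 = 5
  F+B = A carry 1
  0+6+1 = 7

0x7A5A9413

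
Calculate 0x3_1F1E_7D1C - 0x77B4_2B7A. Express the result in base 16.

Subtract column by column in base 16:
  C-A → 2
  1-7 → A (borrow)
  D-B-1 → 1
  7-2 → 5
  E-4 → A
  1-B → 6 (borrow)
  F-7-1 → 7
  1-7 → A (borrow)
  3-0-1 → 2

0x2A76A51A2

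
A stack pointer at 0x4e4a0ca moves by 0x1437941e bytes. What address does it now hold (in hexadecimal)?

0x191c34e8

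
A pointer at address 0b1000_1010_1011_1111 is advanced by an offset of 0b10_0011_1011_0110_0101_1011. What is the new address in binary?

Add column by column in base 2, right to left:
  1+1 = 0 carry 1
  1+1+1 = 1 carry 1
  1+0+1 = 0 carry 1
  1+1+1 = 1 carry 1
  1+1+1 = 1 carry 1
  1+0+1 = 0 carry 1
  0+1+1 = 0 carry 1
  1+0+1 = 0 carry 1
  0+0+1 = 1
  1+1 = 0 carry 1
  0+1+1 = 0 carry 1
  1+0+1 = 0 carry 1
  0+1+1 = 0 carry 1
  0+1+1 = 0 carry 1
  0+0+1 = 1
  1+1 = 0 carry 1
  0+1+1 = 0 carry 1
  0+1+1 = 0 carry 1
  0+0+1 = 1
  0+0 = 0
  0+0 = 0
  0+1 = 1

0b1001000100000100011010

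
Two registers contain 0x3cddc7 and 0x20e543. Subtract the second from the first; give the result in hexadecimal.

0x1bf884

Subtract column by column in base 16:
  7-3 → 4
  c-4 → 8
  d-5 → 8
  d-e → f (borrow)
  c-0-1 → b
  3-2 → 1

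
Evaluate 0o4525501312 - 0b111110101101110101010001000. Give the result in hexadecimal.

0o4525501312 = 0x255682CA in hexadecimal.
0b111110101101110101010001000 = 0x7D6EA88 in hexadecimal.
Subtract column by column in base 16:
  A-8 → 2
  C-8 → 4
  2-A → 8 (borrow)
  8-E-1 → 9 (borrow)
  6-6-1 → F (borrow)
  5-D-1 → 7 (borrow)
  5-7-1 → D (borrow)
  2-0-1 → 1

0x1D7F9842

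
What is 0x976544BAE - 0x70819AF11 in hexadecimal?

0x26E3A9C9D

Subtract column by column in base 16:
  E-1 → D
  A-1 → 9
  B-F → C (borrow)
  4-A-1 → 9 (borrow)
  4-9-1 → A (borrow)
  5-1-1 → 3
  6-8 → E (borrow)
  7-0-1 → 6
  9-7 → 2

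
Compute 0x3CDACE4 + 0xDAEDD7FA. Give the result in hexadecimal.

0xDEBB84DE

Add column by column in base 16, right to left:
  4+A = E
  E+F = D carry 1
  C+7+1 = 4 carry 1
  A+D+1 = 8 carry 1
  D+D+1 = B carry 1
  C+E+1 = B carry 1
  3+A+1 = E
  0+D = D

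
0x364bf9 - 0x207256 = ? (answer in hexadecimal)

0x15d9a3

Subtract column by column in base 16:
  9-6 → 3
  f-5 → a
  b-2 → 9
  4-7 → d (borrow)
  6-0-1 → 5
  3-2 → 1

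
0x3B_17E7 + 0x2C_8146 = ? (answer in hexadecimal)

Add column by column in base 16, right to left:
  7+6 = D
  E+4 = 2 carry 1
  7+1+1 = 9
  1+8 = 9
  B+C = 7 carry 1
  3+2+1 = 6

0x67992D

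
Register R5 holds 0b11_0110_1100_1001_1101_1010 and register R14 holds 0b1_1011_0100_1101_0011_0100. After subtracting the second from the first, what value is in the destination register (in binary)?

0b110110111110010100110

Subtract column by column in base 2:
  0-0 → 0
  1-0 → 1
  0-1 → 1 (borrow)
  1-0-1 → 0
  1-1 → 0
  0-1 → 1 (borrow)
  1-0-1 → 0
  1-0 → 1
  1-1 → 0
  0-0 → 0
  0-1 → 1 (borrow)
  1-1-1 → 1 (borrow)
  0-0-1 → 1 (borrow)
  0-0-1 → 1 (borrow)
  1-1-1 → 1 (borrow)
  1-0-1 → 0
  0-1 → 1 (borrow)
  1-1-1 → 1 (borrow)
  1-0-1 → 0
  0-1 → 1 (borrow)
  1-1-1 → 1 (borrow)
  1-0-1 → 0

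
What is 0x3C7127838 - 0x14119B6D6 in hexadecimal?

0x285F8C162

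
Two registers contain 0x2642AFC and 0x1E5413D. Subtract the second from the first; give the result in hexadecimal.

0x7EE9BF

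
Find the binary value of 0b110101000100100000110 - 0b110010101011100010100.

0b10011000111110010

Subtract column by column in base 2:
  0-0 → 0
  1-0 → 1
  1-1 → 0
  0-0 → 0
  0-1 → 1 (borrow)
  0-0-1 → 1 (borrow)
  0-0-1 → 1 (borrow)
  0-0-1 → 1 (borrow)
  1-1-1 → 1 (borrow)
  0-1-1 → 0 (borrow)
  0-1-1 → 0 (borrow)
  1-0-1 → 0
  0-1 → 1 (borrow)
  0-0-1 → 1 (borrow)
  0-1-1 → 0 (borrow)
  1-0-1 → 0
  0-1 → 1 (borrow)
  1-0-1 → 0
  0-0 → 0
  1-1 → 0
  1-1 → 0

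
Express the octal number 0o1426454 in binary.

Each octal digit is 3 bits: 1=001 4=100 2=010 6=110 4=100 5=101 4=100.

0b1100010110100101100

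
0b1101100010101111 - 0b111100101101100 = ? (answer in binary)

0b101111101000011

Subtract column by column in base 2:
  1-0 → 1
  1-0 → 1
  1-1 → 0
  1-1 → 0
  0-0 → 0
  1-1 → 0
  0-1 → 1 (borrow)
  1-0-1 → 0
  0-1 → 1 (borrow)
  0-0-1 → 1 (borrow)
  0-0-1 → 1 (borrow)
  1-1-1 → 1 (borrow)
  1-1-1 → 1 (borrow)
  0-1-1 → 0 (borrow)
  1-1-1 → 1 (borrow)
  1-0-1 → 0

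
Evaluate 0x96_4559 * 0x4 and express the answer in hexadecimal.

Multiply each base-16 digit by 4, carrying:
  9×4 = 36 → write 4 carry 2
  5×4+2 = 22 → write 6 carry 1
  5×4+1 = 21 → write 5 carry 1
  4×4+1 = 17 → write 1 carry 1
  6×4+1 = 25 → write 9 carry 1
  9×4+1 = 37 → write 5 carry 2
  remaining carry: 2

0x2591564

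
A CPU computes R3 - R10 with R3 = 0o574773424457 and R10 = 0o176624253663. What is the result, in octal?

0o376147150574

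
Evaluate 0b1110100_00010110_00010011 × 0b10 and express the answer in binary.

Multiply each base-2 digit by 2, carrying:
  1×2 = 2 → write 0 carry 1
  1×2+1 = 3 → write 1 carry 1
  0×2+1 = 1 → write 1
  0×2 = 0 → write 0
  1×2 = 2 → write 0 carry 1
  0×2+1 = 1 → write 1
  0×2 = 0 → write 0
  0×2 = 0 → write 0
  0×2 = 0 → write 0
  1×2 = 2 → write 0 carry 1
  1×2+1 = 3 → write 1 carry 1
  0×2+1 = 1 → write 1
  1×2 = 2 → write 0 carry 1
  0×2+1 = 1 → write 1
  0×2 = 0 → write 0
  0×2 = 0 → write 0
  0×2 = 0 → write 0
  0×2 = 0 → write 0
  1×2 = 2 → write 0 carry 1
  0×2+1 = 1 → write 1
  1×2 = 2 → write 0 carry 1
  1×2+1 = 3 → write 1 carry 1
  1×2+1 = 3 → write 1 carry 1
  remaining carry: 1

0b111010000010110000100110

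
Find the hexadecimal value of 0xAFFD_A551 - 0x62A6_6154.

Subtract column by column in base 16:
  1-4 → D (borrow)
  5-5-1 → F (borrow)
  5-1-1 → 3
  A-6 → 4
  D-6 → 7
  F-A → 5
  F-2 → D
  A-6 → 4

0x4D5743FD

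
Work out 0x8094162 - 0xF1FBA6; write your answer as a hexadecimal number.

0x71745BC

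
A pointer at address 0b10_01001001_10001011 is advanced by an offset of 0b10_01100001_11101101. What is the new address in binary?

0b1001010101101111000

Add column by column in base 2, right to left:
  1+1 = 0 carry 1
  1+0+1 = 0 carry 1
  0+1+1 = 0 carry 1
  1+1+1 = 1 carry 1
  0+0+1 = 1
  0+1 = 1
  0+1 = 1
  1+1 = 0 carry 1
  1+1+1 = 1 carry 1
  0+0+1 = 1
  0+0 = 0
  1+0 = 1
  0+0 = 0
  0+1 = 1
  1+1 = 0 carry 1
  0+0+1 = 1
  0+0 = 0
  1+1 = 0 carry 1
  final carry 1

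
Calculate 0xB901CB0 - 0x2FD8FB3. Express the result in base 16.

0x8928CFD

Subtract column by column in base 16:
  0-3 → D (borrow)
  B-B-1 → F (borrow)
  C-F-1 → C (borrow)
  1-8-1 → 8 (borrow)
  0-D-1 → 2 (borrow)
  9-F-1 → 9 (borrow)
  B-2-1 → 8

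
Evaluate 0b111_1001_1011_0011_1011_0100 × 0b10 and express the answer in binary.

0b111100110110011101101000

Multiply each base-2 digit by 2, carrying:
  0×2 = 0 → write 0
  0×2 = 0 → write 0
  1×2 = 2 → write 0 carry 1
  0×2+1 = 1 → write 1
  1×2 = 2 → write 0 carry 1
  1×2+1 = 3 → write 1 carry 1
  0×2+1 = 1 → write 1
  1×2 = 2 → write 0 carry 1
  1×2+1 = 3 → write 1 carry 1
  1×2+1 = 3 → write 1 carry 1
  0×2+1 = 1 → write 1
  0×2 = 0 → write 0
  1×2 = 2 → write 0 carry 1
  1×2+1 = 3 → write 1 carry 1
  0×2+1 = 1 → write 1
  1×2 = 2 → write 0 carry 1
  1×2+1 = 3 → write 1 carry 1
  0×2+1 = 1 → write 1
  0×2 = 0 → write 0
  1×2 = 2 → write 0 carry 1
  1×2+1 = 3 → write 1 carry 1
  1×2+1 = 3 → write 1 carry 1
  1×2+1 = 3 → write 1 carry 1
  remaining carry: 1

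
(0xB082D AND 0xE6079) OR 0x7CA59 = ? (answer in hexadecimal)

0xFCA79

0xB082D AND 0xE6079 = 0xA0029.
Then OR with 0x7CA59.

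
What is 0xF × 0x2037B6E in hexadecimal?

Multiply each base-16 digit by 15, carrying:
  E×15 = 210 → write 2 carry 13
  6×15+13 = 103 → write 7 carry 6
  B×15+6 = 171 → write B carry 10
  7×15+10 = 115 → write 3 carry 7
  3×15+7 = 52 → write 4 carry 3
  0×15+3 = 3 → write 3
  2×15 = 30 → write E carry 1
  remaining carry: 1

0x1E343B72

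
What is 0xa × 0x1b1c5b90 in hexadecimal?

0x10f1b93a0

Multiply each base-16 digit by 10, carrying:
  0×10 = 0 → write 0
  9×10 = 90 → write a carry 5
  b×10+5 = 115 → write 3 carry 7
  5×10+7 = 57 → write 9 carry 3
  c×10+3 = 123 → write b carry 7
  1×10+7 = 17 → write 1 carry 1
  b×10+1 = 111 → write f carry 6
  1×10+6 = 16 → write 0 carry 1
  remaining carry: 1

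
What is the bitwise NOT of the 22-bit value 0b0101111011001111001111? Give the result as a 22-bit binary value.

0b1010000100110000110000

Invert each bit: 0101111011001111001111 → 1010000100110000110000.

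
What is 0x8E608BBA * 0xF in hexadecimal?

Multiply each base-16 digit by 15, carrying:
  A×15 = 150 → write 6 carry 9
  B×15+9 = 174 → write E carry 10
  B×15+10 = 175 → write F carry 10
  8×15+10 = 130 → write 2 carry 8
  0×15+8 = 8 → write 8
  6×15 = 90 → write A carry 5
  E×15+5 = 215 → write 7 carry 13
  8×15+13 = 133 → write 5 carry 8
  remaining carry: 8

0x857A82FE6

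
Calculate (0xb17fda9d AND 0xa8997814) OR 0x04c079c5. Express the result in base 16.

0xb17fda9d AND 0xa8997814 = 0xa0195814.
Then OR with 0x04c079c5.

0xa4d979d5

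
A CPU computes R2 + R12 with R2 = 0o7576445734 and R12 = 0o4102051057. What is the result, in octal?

Add column by column in base 8, right to left:
  4+7 = 3 carry 1
  3+5+1 = 1 carry 1
  7+0+1 = 0 carry 1
  5+1+1 = 7
  4+5 = 1 carry 1
  4+0+1 = 5
  6+2 = 0 carry 1
  7+0+1 = 0 carry 1
  5+1+1 = 7
  7+4 = 3 carry 1
  final carry 1

0o13700517013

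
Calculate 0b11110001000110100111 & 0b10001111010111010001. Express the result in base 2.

0b10000001000110000001

AND bit by bit (1 only where both bits are 1):
  11110001000110100111
& 10001111010111010001
= 10000001000110000001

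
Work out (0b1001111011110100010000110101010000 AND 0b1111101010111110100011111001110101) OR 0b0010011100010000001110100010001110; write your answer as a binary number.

0b1011111110110100001110110011011110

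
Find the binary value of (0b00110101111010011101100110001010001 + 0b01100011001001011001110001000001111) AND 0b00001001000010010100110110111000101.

0b1001000010010100010110001000000

Add column by column in base 2, right to left:
  1+1 = 0 carry 1
  0+1+1 = 0 carry 1
  0+1+1 = 0 carry 1
  0+1+1 = 0 carry 1
  1+0+1 = 0 carry 1
  0+0+1 = 1
  1+0 = 1
  0+0 = 0
  0+0 = 0
  0+1 = 1
  1+0 = 1
  1+0 = 1
  0+0 = 0
  0+1 = 1
  1+1 = 0 carry 1
  1+1+1 = 1 carry 1
  0+0+1 = 1
  1+0 = 1
  1+1 = 0 carry 1
  1+1+1 = 1 carry 1
  0+0+1 = 1
  0+1 = 1
  1+0 = 1
  0+0 = 0
  1+1 = 0 carry 1
  1+0+1 = 0 carry 1
  1+0+1 = 0 carry 1
  1+1+1 = 1 carry 1
  0+1+1 = 0 carry 1
  1+0+1 = 0 carry 1
  0+0+1 = 1
  1+0 = 1
  1+1 = 0 carry 1
  0+1+1 = 0 carry 1
  final carry 1
Sum = 0b10011001000011110111010111001100000; now AND with 0b00001001000010010100110110111000101:
  10011001000011110111010111001100000
& 00001001000010010100110110111000101
= 00001001000010010100010110001000000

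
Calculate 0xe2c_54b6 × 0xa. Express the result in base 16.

0x8dbb4f1c

Multiply each base-16 digit by 10, carrying:
  6×10 = 60 → write c carry 3
  b×10+3 = 113 → write 1 carry 7
  4×10+7 = 47 → write f carry 2
  5×10+2 = 52 → write 4 carry 3
  c×10+3 = 123 → write b carry 7
  2×10+7 = 27 → write b carry 1
  e×10+1 = 141 → write d carry 8
  remaining carry: 8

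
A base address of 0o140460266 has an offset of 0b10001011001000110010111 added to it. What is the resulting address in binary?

0b1110001111111001001001101

0o140460266 = 0b1100000100110000010110110 in binary.
Add column by column in base 2, right to left:
  0+1 = 1
  1+1 = 0 carry 1
  1+1+1 = 1 carry 1
  0+0+1 = 1
  1+1 = 0 carry 1
  1+0+1 = 0 carry 1
  0+0+1 = 1
  1+1 = 0 carry 1
  0+1+1 = 0 carry 1
  0+0+1 = 1
  0+0 = 0
  0+0 = 0
  0+1 = 1
  1+0 = 1
  1+0 = 1
  0+1 = 1
  0+1 = 1
  1+0 = 1
  0+1 = 1
  0+0 = 0
  0+0 = 0
  0+0 = 0
  0+1 = 1
  1+0 = 1
  1+0 = 1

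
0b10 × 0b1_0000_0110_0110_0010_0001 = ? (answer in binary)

Multiply each base-2 digit by 2, carrying:
  1×2 = 2 → write 0 carry 1
  0×2+1 = 1 → write 1
  0×2 = 0 → write 0
  0×2 = 0 → write 0
  0×2 = 0 → write 0
  1×2 = 2 → write 0 carry 1
  0×2+1 = 1 → write 1
  0×2 = 0 → write 0
  0×2 = 0 → write 0
  1×2 = 2 → write 0 carry 1
  1×2+1 = 3 → write 1 carry 1
  0×2+1 = 1 → write 1
  0×2 = 0 → write 0
  1×2 = 2 → write 0 carry 1
  1×2+1 = 3 → write 1 carry 1
  0×2+1 = 1 → write 1
  0×2 = 0 → write 0
  0×2 = 0 → write 0
  0×2 = 0 → write 0
  0×2 = 0 → write 0
  1×2 = 2 → write 0 carry 1
  remaining carry: 1

0b1000001100110001000010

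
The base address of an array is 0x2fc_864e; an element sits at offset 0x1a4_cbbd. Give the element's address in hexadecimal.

Add column by column in base 16, right to left:
  e+d = b carry 1
  4+b+1 = 0 carry 1
  6+b+1 = 2 carry 1
  8+c+1 = 5 carry 1
  c+4+1 = 1 carry 1
  f+a+1 = a carry 1
  2+1+1 = 4

0x4a1520b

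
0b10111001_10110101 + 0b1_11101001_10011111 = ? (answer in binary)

0b101010001101010100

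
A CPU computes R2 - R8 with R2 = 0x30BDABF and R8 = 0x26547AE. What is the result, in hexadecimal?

0xA69311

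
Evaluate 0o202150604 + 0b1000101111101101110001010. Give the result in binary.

0o202150604 = 0b10000010001101000110000100 in binary.
Add column by column in base 2, right to left:
  0+0 = 0
  0+1 = 1
  1+0 = 1
  0+1 = 1
  0+0 = 0
  0+0 = 0
  0+0 = 0
  1+1 = 0 carry 1
  1+1+1 = 1 carry 1
  0+1+1 = 0 carry 1
  0+0+1 = 1
  0+1 = 1
  1+1 = 0 carry 1
  0+0+1 = 1
  1+1 = 0 carry 1
  1+1+1 = 1 carry 1
  0+1+1 = 0 carry 1
  0+1+1 = 0 carry 1
  0+1+1 = 0 carry 1
  1+0+1 = 0 carry 1
  0+1+1 = 0 carry 1
  0+0+1 = 1
  0+0 = 0
  0+0 = 0
  0+1 = 1
  1+0 = 1

0b11001000001010110100001110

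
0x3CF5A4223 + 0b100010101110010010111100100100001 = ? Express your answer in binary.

0x3CF5A4223 = 0b1111001111010110100100001000100011 in binary.
Add column by column in base 2, right to left:
  1+1 = 0 carry 1
  1+0+1 = 0 carry 1
  0+0+1 = 1
  0+0 = 0
  0+0 = 0
  1+1 = 0 carry 1
  0+0+1 = 1
  0+0 = 0
  0+1 = 1
  1+0 = 1
  0+0 = 0
  0+1 = 1
  0+1 = 1
  0+1 = 1
  1+1 = 0 carry 1
  0+0+1 = 1
  0+1 = 1
  1+0 = 1
  0+0 = 0
  1+1 = 0 carry 1
  1+0+1 = 0 carry 1
  0+0+1 = 1
  1+1 = 0 carry 1
  0+1+1 = 0 carry 1
  1+1+1 = 1 carry 1
  1+0+1 = 0 carry 1
  1+1+1 = 1 carry 1
  1+0+1 = 0 carry 1
  0+1+1 = 0 carry 1
  0+0+1 = 1
  1+0 = 1
  1+0 = 1
  1+1 = 0 carry 1
  1+0+1 = 0 carry 1
  final carry 1

0b10011100101001000111011101101000100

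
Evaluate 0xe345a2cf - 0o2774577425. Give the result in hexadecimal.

0xcb52a3ba

0o2774577425 = 0x17f2ff15 in hexadecimal.
Subtract column by column in base 16:
  f-5 → a
  c-1 → b
  2-f → 3 (borrow)
  a-f-1 → a (borrow)
  5-2-1 → 2
  4-f → 5 (borrow)
  3-7-1 → b (borrow)
  e-1-1 → c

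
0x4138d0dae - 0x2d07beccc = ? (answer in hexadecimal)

0x1431120e2

Subtract column by column in base 16:
  e-c → 2
  a-c → e (borrow)
  d-c-1 → 0
  0-e → 2 (borrow)
  d-b-1 → 1
  8-7 → 1
  3-0 → 3
  1-d → 4 (borrow)
  4-2-1 → 1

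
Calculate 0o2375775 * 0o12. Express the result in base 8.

0o30753742

Multiply each base-8 digit by 10, carrying:
  5×10 = 50 → write 2 carry 6
  7×10+6 = 76 → write 4 carry 9
  7×10+9 = 79 → write 7 carry 9
  5×10+9 = 59 → write 3 carry 7
  7×10+7 = 77 → write 5 carry 9
  3×10+9 = 39 → write 7 carry 4
  2×10+4 = 24 → write 0 carry 3
  remaining carry: 3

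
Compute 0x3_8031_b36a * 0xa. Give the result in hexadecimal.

Multiply each base-16 digit by 10, carrying:
  a×10 = 100 → write 4 carry 6
  6×10+6 = 66 → write 2 carry 4
  3×10+4 = 34 → write 2 carry 2
  b×10+2 = 112 → write 0 carry 7
  1×10+7 = 17 → write 1 carry 1
  3×10+1 = 31 → write f carry 1
  0×10+1 = 1 → write 1
  8×10 = 80 → write 0 carry 5
  3×10+5 = 35 → write 3 carry 2
  remaining carry: 2

0x2301f10224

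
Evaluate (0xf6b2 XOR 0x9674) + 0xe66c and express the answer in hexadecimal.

First 0xf6b2 XOR 0x9674 = 0x60c6.
Add column by column in base 16, right to left:
  6+c = 2 carry 1
  c+6+1 = 3 carry 1
  0+6+1 = 7
  6+e = 4 carry 1
  final carry 1

0x14732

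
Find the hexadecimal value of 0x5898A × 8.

Multiply each base-16 digit by 8, carrying:
  A×8 = 80 → write 0 carry 5
  8×8+5 = 69 → write 5 carry 4
  9×8+4 = 76 → write C carry 4
  8×8+4 = 68 → write 4 carry 4
  5×8+4 = 44 → write C carry 2
  remaining carry: 2

0x2C4C50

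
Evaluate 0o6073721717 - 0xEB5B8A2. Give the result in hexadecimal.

0o6073721717 = 0x30EFA3CF in hexadecimal.
Subtract column by column in base 16:
  F-2 → D
  C-A → 2
  3-8 → B (borrow)
  A-B-1 → E (borrow)
  F-5-1 → 9
  E-B → 3
  0-E → 2 (borrow)
  3-0-1 → 2

0x2239EB2D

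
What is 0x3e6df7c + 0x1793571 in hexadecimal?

0x56014ed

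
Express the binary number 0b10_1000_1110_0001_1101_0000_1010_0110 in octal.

Group the bits in threes: 101 000 111 000 011 101 000 010 100 110 → 5070350246.

0o5070350246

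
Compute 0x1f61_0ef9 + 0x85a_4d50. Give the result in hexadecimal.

Add column by column in base 16, right to left:
  9+0 = 9
  f+5 = 4 carry 1
  e+d+1 = c carry 1
  0+4+1 = 5
  1+a = b
  6+5 = b
  f+8 = 7 carry 1
  1+0+1 = 2

0x27bb5c49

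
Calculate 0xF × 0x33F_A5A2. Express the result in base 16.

0x30BAB47E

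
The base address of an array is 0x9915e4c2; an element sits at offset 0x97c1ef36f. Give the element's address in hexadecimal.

Add column by column in base 16, right to left:
  2+f = 1 carry 1
  c+6+1 = 3 carry 1
  4+3+1 = 8
  e+f = d carry 1
  5+e+1 = 4 carry 1
  1+1+1 = 3
  9+c = 5 carry 1
  9+7+1 = 1 carry 1
  0+9+1 = a

0xa1534d831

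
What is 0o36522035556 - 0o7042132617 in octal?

0o27457702737

Subtract column by column in base 8:
  6-7 → 7 (borrow)
  5-1-1 → 3
  5-6 → 7 (borrow)
  5-2-1 → 2
  3-3 → 0
  0-1 → 7 (borrow)
  2-2-1 → 7 (borrow)
  2-4-1 → 5 (borrow)
  5-0-1 → 4
  6-7 → 7 (borrow)
  3-0-1 → 2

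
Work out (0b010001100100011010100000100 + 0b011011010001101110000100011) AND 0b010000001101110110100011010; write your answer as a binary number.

0b100000000100000010

Add column by column in base 2, right to left:
  0+1 = 1
  0+1 = 1
  1+0 = 1
  0+0 = 0
  0+0 = 0
  0+1 = 1
  0+0 = 0
  0+0 = 0
  1+0 = 1
  0+0 = 0
  1+1 = 0 carry 1
  0+1+1 = 0 carry 1
  1+1+1 = 1 carry 1
  1+0+1 = 0 carry 1
  0+1+1 = 0 carry 1
  0+1+1 = 0 carry 1
  0+0+1 = 1
  1+0 = 1
  0+0 = 0
  0+1 = 1
  1+0 = 1
  1+1 = 0 carry 1
  0+1+1 = 0 carry 1
  0+0+1 = 1
  0+1 = 1
  1+1 = 0 carry 1
  final carry 1
Sum = 0b101100110110001000100100111; now AND with 0b010000001101110110100011010:
  101100110110001000100100111
& 010000001101110110100011010
= 000000000100000000100000010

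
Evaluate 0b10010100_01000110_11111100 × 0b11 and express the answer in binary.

0b1101111001101010011110100

Multiply each base-2 digit by 3, carrying:
  0×3 = 0 → write 0
  0×3 = 0 → write 0
  1×3 = 3 → write 1 carry 1
  1×3+1 = 4 → write 0 carry 2
  1×3+2 = 5 → write 1 carry 2
  1×3+2 = 5 → write 1 carry 2
  1×3+2 = 5 → write 1 carry 2
  1×3+2 = 5 → write 1 carry 2
  0×3+2 = 2 → write 0 carry 1
  1×3+1 = 4 → write 0 carry 2
  1×3+2 = 5 → write 1 carry 2
  0×3+2 = 2 → write 0 carry 1
  0×3+1 = 1 → write 1
  0×3 = 0 → write 0
  1×3 = 3 → write 1 carry 1
  0×3+1 = 1 → write 1
  0×3 = 0 → write 0
  0×3 = 0 → write 0
  1×3 = 3 → write 1 carry 1
  0×3+1 = 1 → write 1
  1×3 = 3 → write 1 carry 1
  0×3+1 = 1 → write 1
  0×3 = 0 → write 0
  1×3 = 3 → write 1 carry 1
  remaining carry: 1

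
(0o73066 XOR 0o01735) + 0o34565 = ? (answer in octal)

First 0o73066 XOR 0o01735 = 0o72753.
Add column by column in base 8, right to left:
  3+5 = 0 carry 1
  5+6+1 = 4 carry 1
  7+5+1 = 5 carry 1
  2+4+1 = 7
  7+3 = 2 carry 1
  final carry 1

0o127540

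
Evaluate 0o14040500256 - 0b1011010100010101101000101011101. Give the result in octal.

0o575727521

0b1011010100010101101000101011101 = 0o13242550535 in octal.
Subtract column by column in base 8:
  6-5 → 1
  5-3 → 2
  2-5 → 5 (borrow)
  0-0-1 → 7 (borrow)
  0-5-1 → 2 (borrow)
  5-5-1 → 7 (borrow)
  0-2-1 → 5 (borrow)
  4-4-1 → 7 (borrow)
  0-2-1 → 5 (borrow)
  4-3-1 → 0
  1-1 → 0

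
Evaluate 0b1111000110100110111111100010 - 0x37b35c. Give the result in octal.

0o1670536206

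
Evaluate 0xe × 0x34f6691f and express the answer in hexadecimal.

0x2e579bfb2

Multiply each base-16 digit by 14, carrying:
  f×14 = 210 → write 2 carry 13
  1×14+13 = 27 → write b carry 1
  9×14+1 = 127 → write f carry 7
  6×14+7 = 91 → write b carry 5
  6×14+5 = 89 → write 9 carry 5
  f×14+5 = 215 → write 7 carry 13
  4×14+13 = 69 → write 5 carry 4
  3×14+4 = 46 → write e carry 2
  remaining carry: 2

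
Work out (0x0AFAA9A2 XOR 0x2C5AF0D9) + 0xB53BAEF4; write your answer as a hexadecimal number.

0xDBDC086F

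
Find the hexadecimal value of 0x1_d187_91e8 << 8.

0x1d18791e800

Shifting left by 8 bits = 2 hex digits: append 2 zeros.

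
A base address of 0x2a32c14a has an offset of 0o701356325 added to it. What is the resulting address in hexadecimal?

0o701356325 = 0x705dcd5 in hexadecimal.
Add column by column in base 16, right to left:
  a+5 = f
  4+d = 1 carry 1
  1+c+1 = e
  c+d = 9 carry 1
  2+5+1 = 8
  3+0 = 3
  a+7 = 1 carry 1
  2+0+1 = 3

0x31389e1f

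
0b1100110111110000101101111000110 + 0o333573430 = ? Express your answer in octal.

0b1100110111110000101101111000110 = 0o14676055706 in octal.
Add column by column in base 8, right to left:
  6+0 = 6
  0+3 = 3
  7+4 = 3 carry 1
  5+3+1 = 1 carry 1
  5+7+1 = 5 carry 1
  0+5+1 = 6
  6+3 = 1 carry 1
  7+3+1 = 3 carry 1
  6+3+1 = 2 carry 1
  4+0+1 = 5
  1+0 = 1

0o15231651336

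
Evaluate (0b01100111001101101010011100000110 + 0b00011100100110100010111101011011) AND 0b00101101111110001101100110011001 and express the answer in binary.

0b1110100001101000000000001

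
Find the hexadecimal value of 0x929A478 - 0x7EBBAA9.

Subtract column by column in base 16:
  8-9 → F (borrow)
  7-A-1 → C (borrow)
  4-A-1 → 9 (borrow)
  A-B-1 → E (borrow)
  9-B-1 → D (borrow)
  2-E-1 → 3 (borrow)
  9-7-1 → 1

0x13DE9CF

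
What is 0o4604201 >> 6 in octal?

0o46042

Shifting right by 6 bits = 2 oct digits: drop the last 2.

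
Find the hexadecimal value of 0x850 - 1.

0x84f

The trailing 1 digit is 0, so subtracting 1 borrows through: they become F and the next digit up decrements.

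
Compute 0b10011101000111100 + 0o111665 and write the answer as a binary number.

0o111665 = 0b1001001110110101 in binary.
Add column by column in base 2, right to left:
  0+1 = 1
  0+0 = 0
  1+1 = 0 carry 1
  1+0+1 = 0 carry 1
  1+1+1 = 1 carry 1
  1+1+1 = 1 carry 1
  0+0+1 = 1
  0+1 = 1
  0+1 = 1
  1+1 = 0 carry 1
  0+0+1 = 1
  1+0 = 1
  1+1 = 0 carry 1
  1+0+1 = 0 carry 1
  0+0+1 = 1
  0+1 = 1
  1+0 = 1

0b11100110111110001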